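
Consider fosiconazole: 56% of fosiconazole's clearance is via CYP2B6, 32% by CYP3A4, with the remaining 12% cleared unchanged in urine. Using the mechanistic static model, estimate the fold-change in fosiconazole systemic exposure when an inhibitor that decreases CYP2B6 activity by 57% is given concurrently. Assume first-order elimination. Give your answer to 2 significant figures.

The CYP2B6 pathway (56% of clearance) drops to 0.43× activity: 0.56 × 0.43 = 0.2408.
CYP3A4 (32%) and the residual 12% are unaffected.
New clearance relative to baseline: 0.2408 + 0.32 + 0.12 = 0.6808.
Since systemic exposure ∝ 1/CL, the ratio is 1 / 0.6808 = 1.5.

1.5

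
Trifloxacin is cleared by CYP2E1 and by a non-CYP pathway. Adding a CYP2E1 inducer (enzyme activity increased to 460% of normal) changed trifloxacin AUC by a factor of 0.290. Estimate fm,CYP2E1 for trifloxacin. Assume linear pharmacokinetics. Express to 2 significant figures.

Call the CYP2E1 fraction fm. After the interaction, CL_new/CL_old = fm × 4.6 + (1 − fm).
AUC ratio = 1 / (new CL fraction), so new CL fraction = 1 / 0.290 = 3.448.
fm × 4.6 + 1 − fm = 3.448  ⇒  fm × (4.6 − 1) = 2.448  ⇒  fm = 0.68.

0.68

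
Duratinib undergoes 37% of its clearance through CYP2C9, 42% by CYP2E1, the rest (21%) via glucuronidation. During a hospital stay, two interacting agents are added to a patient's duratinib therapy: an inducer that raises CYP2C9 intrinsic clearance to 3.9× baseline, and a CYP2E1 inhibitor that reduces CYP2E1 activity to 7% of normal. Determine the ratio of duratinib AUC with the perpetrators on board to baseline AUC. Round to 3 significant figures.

0.594

The CYP2C9 pathway (37% of clearance) is boosted to 3.9× activity: 0.37 × 3.9 = 1.443.
The CYP2E1 pathway (42% of clearance) is reduced to 0.07× activity: 0.42 × 0.07 = 0.0294.
Non-CYP routes (21%) are unchanged.
New clearance relative to baseline: 1.443 + 0.0294 + 0.21 = 1.6824.
Net AUC ratio = 1 / 1.6824 = 0.594.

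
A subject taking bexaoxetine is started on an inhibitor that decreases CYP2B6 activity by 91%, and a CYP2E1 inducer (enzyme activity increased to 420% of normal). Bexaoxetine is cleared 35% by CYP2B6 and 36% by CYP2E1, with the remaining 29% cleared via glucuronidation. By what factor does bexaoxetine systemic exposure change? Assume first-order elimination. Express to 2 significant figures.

0.55

CYP2B6: 0.35 × 0.09 = 0.0315
CYP2E1: 0.36 × 4.2 = 1.512
Other: 0.29 (unchanged)
Relative clearance = 0.0315 + 1.512 + 0.29 = 1.8335.
Systemic exposure ∝ 1/CL: fold-change = 1 / 1.8335 = 0.55.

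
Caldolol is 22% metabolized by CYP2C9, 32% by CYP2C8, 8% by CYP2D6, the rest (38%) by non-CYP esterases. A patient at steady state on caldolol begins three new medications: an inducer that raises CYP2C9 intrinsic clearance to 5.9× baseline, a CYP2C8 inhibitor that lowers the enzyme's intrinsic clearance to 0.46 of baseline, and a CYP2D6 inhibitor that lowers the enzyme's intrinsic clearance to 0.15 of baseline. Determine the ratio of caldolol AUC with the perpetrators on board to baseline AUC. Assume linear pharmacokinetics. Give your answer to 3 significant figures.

The CYP2C9 pathway (22% of clearance) is boosted to 5.9× activity: 0.22 × 5.9 = 1.298.
The CYP2C8 pathway (32% of clearance) falls to 0.46× activity: 0.32 × 0.46 = 0.1472.
The CYP2D6 pathway (8% of clearance) falls to 0.15× activity: 0.08 × 0.15 = 0.012.
The remaining 38% of clearance is unaffected.
CL_new/CL_old = 1.298 + 0.1472 + 0.012 + 0.38 = 1.8372.
Because AUC varies inversely with clearance, the combined effect is 1 / 1.8372 = 0.544.

0.544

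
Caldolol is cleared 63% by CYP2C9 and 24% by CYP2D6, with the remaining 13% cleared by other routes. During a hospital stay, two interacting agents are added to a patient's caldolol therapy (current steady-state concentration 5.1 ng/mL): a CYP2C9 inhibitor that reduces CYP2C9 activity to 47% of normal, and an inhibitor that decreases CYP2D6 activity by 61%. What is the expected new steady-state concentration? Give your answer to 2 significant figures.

The CYP2C9 pathway (63% of clearance) is reduced to 0.47× activity: 0.63 × 0.47 = 0.2961.
The CYP2D6 pathway (24% of clearance) drops to 0.39× activity: 0.24 × 0.39 = 0.0936.
Non-CYP routes (13%) are unchanged.
CL_new/CL_old = 0.2961 + 0.0936 + 0.13 = 0.5197.
Steady-state concentration ∝ 1/CL: new value = 5.1 / 0.5197 = 9.8 ng/mL.

9.8 ng/mL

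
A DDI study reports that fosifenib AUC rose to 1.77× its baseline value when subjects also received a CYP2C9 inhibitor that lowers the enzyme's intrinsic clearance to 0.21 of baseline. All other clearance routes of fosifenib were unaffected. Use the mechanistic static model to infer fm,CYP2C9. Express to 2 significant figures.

0.55

Let fm be the CYP2C9 fraction. New clearance relative to baseline = fm × 0.21 + (1 − fm).
AUC ratio = 1 / (new CL fraction), so new CL fraction = 1 / 1.77 = 0.565.
fm × 0.21 + 1 − fm = 0.565  ⇒  fm × (0.21 − 1) = −0.435  ⇒  fm = 0.55.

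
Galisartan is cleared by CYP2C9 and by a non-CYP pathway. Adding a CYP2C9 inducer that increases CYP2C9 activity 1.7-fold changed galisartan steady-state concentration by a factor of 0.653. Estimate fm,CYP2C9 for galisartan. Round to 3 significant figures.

CL'/CL = 1 / 0.653 = 1.531
1.7·fm + (1 − fm) = 1.531
fm = (1.531 − 1) / (1.7 − 1) = 0.759

0.759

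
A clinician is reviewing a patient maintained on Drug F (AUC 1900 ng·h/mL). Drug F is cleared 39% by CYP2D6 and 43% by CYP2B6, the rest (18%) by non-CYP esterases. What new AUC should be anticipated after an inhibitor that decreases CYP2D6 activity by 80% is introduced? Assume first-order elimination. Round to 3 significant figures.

The CYP2D6 pathway (39% of clearance) is reduced to 0.2× activity: 0.39 × 0.2 = 0.078.
CYP2B6 (43%) and the residual 18% are unaffected.
New clearance relative to baseline: 0.078 + 0.43 + 0.18 = 0.688.
AUC ∝ 1/CL, so new value = 1900 / 0.688 = 2.76 × 10³ ng·h/mL.

2.76 × 10³ ng·h/mL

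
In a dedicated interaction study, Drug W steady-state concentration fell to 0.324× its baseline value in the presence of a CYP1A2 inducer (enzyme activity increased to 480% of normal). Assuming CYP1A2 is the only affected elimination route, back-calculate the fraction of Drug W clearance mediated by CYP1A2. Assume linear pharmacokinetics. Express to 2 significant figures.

Write x for the fraction cleared via CYP1A2. The observed steady-state concentration change means clearance rose to 1/0.324 = 3.086 of baseline.
Setting x·4.8 + (1 − x) = 3.086 and solving: x = (3.086 − 1)/(4.8 − 1) = 0.55.

0.55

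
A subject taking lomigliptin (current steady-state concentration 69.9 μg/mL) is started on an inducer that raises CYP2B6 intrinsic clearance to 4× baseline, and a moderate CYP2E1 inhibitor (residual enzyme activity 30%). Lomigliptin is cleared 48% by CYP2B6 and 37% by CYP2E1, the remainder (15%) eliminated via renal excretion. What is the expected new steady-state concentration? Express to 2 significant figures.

32 μg/mL

The CYP2B6 pathway (48% of clearance) increases to 4× activity: 0.48 × 4 = 1.92.
The CYP2E1 pathway (37% of clearance) is reduced to 0.3× activity: 0.37 × 0.3 = 0.111.
Non-CYP routes (15%) are unchanged.
Relative clearance = 1.92 + 0.111 + 0.15 = 2.181.
Dividing the baseline by the relative clearance: 69.9 / 2.181 = 32 μg/mL.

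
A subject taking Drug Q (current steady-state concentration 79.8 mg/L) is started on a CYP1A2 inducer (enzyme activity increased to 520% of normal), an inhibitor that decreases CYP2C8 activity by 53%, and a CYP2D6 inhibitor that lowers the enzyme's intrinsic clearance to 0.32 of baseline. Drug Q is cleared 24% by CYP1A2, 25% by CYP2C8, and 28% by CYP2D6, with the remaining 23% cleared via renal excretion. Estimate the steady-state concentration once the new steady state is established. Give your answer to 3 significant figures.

The CYP1A2 pathway (24% of clearance) is boosted to 5.2× activity: 0.24 × 5.2 = 1.248.
The CYP2C8 pathway (25% of clearance) drops to 0.47× activity: 0.25 × 0.47 = 0.1175.
The CYP2D6 pathway (28% of clearance) falls to 0.32× activity: 0.28 × 0.32 = 0.0896.
The remaining 23% of clearance is unaffected.
New clearance relative to baseline: 1.248 + 0.1175 + 0.0896 + 0.23 = 1.6851.
Dividing the baseline by the relative clearance: 79.8 / 1.6851 = 47.4 mg/L.

47.4 mg/L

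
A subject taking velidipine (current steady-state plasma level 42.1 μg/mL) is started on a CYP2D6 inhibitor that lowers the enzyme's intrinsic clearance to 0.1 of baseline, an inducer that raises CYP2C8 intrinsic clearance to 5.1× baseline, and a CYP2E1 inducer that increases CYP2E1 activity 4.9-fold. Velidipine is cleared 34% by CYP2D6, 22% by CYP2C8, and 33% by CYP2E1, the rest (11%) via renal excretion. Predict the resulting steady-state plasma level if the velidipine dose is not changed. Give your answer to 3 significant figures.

The CYP2D6 pathway (34% of clearance) drops to 0.1× activity: 0.34 × 0.1 = 0.034.
The CYP2C8 pathway (22% of clearance) rises to 5.1× activity: 0.22 × 5.1 = 1.122.
The CYP2E1 pathway (33% of clearance) rises to 4.9× activity: 0.33 × 4.9 = 1.617.
The remaining 11% of clearance is unaffected.
New clearance relative to baseline: 0.034 + 1.122 + 1.617 + 0.11 = 2.883.
New steady-state plasma level = 42.1 / 2.883 = 14.6 μg/mL (concentration scales inversely with clearance).

14.6 μg/mL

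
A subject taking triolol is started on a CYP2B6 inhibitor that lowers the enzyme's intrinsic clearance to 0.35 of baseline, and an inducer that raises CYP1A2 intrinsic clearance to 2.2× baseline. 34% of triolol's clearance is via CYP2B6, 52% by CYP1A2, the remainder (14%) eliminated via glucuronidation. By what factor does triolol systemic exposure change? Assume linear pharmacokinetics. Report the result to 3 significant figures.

The CYP2B6 pathway (34% of clearance) drops to 0.35× activity: 0.34 × 0.35 = 0.119.
The CYP1A2 pathway (52% of clearance) rises to 2.2× activity: 0.52 × 2.2 = 1.144.
The remaining 14% of clearance is unaffected.
Relative clearance = 0.119 + 1.144 + 0.14 = 1.403.
Because systemic exposure varies inversely with clearance, the combined effect is 1 / 1.403 = 0.713.

0.713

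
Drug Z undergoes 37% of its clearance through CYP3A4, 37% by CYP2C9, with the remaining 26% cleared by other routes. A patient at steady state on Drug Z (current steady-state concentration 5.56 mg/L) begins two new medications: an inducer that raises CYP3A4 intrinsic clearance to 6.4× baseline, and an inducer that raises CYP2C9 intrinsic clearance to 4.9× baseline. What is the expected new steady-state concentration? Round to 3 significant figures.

The CYP3A4 pathway (37% of clearance) is boosted to 6.4× activity: 0.37 × 6.4 = 2.368.
The CYP2C9 pathway (37% of clearance) is boosted to 4.9× activity: 0.37 × 4.9 = 1.813.
Non-CYP routes (26%) are unchanged.
CL_new/CL_old = 2.368 + 1.813 + 0.26 = 4.441.
New steady-state concentration = 5.56 / 4.441 = 1.25 mg/L (concentration scales inversely with clearance).

1.25 mg/L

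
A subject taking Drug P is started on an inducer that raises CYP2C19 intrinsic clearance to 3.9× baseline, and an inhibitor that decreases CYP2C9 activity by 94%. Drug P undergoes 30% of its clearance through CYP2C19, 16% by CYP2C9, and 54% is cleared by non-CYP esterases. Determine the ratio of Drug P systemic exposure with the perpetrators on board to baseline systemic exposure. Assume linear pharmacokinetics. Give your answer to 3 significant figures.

0.582

The CYP2C19 pathway (30% of clearance) increases to 3.9× activity: 0.3 × 3.9 = 1.17.
The CYP2C9 pathway (16% of clearance) is reduced to 0.06× activity: 0.16 × 0.06 = 0.0096.
The remaining 54% of clearance is unaffected.
CL_new/CL_old = 1.17 + 0.0096 + 0.54 = 1.7196.
Because systemic exposure varies inversely with clearance, the combined effect is 1 / 1.7196 = 0.582.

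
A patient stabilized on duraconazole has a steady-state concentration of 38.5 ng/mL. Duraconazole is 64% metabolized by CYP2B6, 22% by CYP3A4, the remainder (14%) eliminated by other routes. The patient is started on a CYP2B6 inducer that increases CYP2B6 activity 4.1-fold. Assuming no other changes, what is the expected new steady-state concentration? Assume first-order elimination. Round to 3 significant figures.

CYP2B6: 0.64 × 4.1 = 2.624
CYP3A4: 0.22 (unchanged)
Other: 0.14 (unchanged)
Relative clearance = 2.624 + 0.22 + 0.14 = 2.984.
Steady-state concentration ∝ 1/CL, so new value = 38.5 / 2.984 = 12.9 ng/mL.

12.9 ng/mL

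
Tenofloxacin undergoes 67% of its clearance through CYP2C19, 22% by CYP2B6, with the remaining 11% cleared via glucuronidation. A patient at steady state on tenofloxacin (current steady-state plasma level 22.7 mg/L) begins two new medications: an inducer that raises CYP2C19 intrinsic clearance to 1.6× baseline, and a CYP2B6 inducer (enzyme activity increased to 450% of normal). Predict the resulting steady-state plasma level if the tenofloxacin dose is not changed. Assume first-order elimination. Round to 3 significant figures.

The CYP2C19 pathway (67% of clearance) increases to 1.6× activity: 0.67 × 1.6 = 1.072.
The CYP2B6 pathway (22% of clearance) increases to 4.5× activity: 0.22 × 4.5 = 0.99.
Non-CYP routes (11%) are unchanged.
Relative clearance = 1.072 + 0.99 + 0.11 = 2.172.
New steady-state plasma level = 22.7 / 2.172 = 10.5 mg/L (concentration scales inversely with clearance).

10.5 mg/L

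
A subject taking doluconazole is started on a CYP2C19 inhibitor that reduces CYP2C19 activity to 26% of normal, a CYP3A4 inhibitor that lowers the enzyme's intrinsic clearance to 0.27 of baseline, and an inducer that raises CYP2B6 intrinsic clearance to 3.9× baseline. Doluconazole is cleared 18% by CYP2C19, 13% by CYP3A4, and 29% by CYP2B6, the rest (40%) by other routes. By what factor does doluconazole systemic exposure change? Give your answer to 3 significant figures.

CYP2C19: 0.18 × 0.26 = 0.0468
CYP3A4: 0.13 × 0.27 = 0.0351
CYP2B6: 0.29 × 3.9 = 1.131
Other: 0.4 (unchanged)
New clearance relative to baseline: 0.0468 + 0.0351 + 1.131 + 0.4 = 1.6129.
Systemic exposure ∝ 1/CL: fold-change = 1 / 1.6129 = 0.620.

0.620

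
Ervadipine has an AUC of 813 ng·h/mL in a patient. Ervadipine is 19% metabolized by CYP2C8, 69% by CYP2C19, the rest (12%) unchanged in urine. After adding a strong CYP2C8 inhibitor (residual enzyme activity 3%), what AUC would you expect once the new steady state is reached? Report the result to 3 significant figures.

997 ng·h/mL

The CYP2C8 pathway (19% of clearance) drops to 0.03× activity: 0.19 × 0.03 = 0.0057.
CYP2C19 (69%) and the residual 12% are unaffected.
New clearance relative to baseline: 0.0057 + 0.69 + 0.12 = 0.8157.
New AUC = baseline ÷ relative clearance = 813 / 0.8157 = 997 ng·h/mL.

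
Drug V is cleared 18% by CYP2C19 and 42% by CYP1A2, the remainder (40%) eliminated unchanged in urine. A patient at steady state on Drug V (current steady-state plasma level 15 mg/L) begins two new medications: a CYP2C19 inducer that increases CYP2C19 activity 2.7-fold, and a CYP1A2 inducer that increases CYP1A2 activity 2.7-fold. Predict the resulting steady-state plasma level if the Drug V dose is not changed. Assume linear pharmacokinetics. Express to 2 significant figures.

The CYP2C19 pathway (18% of clearance) is boosted to 2.7× activity: 0.18 × 2.7 = 0.486.
The CYP1A2 pathway (42% of clearance) rises to 2.7× activity: 0.42 × 2.7 = 1.134.
Non-CYP routes (40%) are unchanged.
New clearance relative to baseline: 0.486 + 1.134 + 0.4 = 2.02.
Dividing the baseline by the relative clearance: 15 / 2.02 = 7.4 mg/L.

7.4 mg/L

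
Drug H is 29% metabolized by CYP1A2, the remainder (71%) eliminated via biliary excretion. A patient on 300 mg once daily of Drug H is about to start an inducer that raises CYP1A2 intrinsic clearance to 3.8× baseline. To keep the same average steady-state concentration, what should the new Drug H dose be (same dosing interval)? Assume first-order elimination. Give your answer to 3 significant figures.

544 mg

The CYP1A2 pathway (29% of clearance) is boosted to 3.8× activity: 0.29 × 3.8 = 1.102.
The remaining 71% of clearance is unaffected.
New clearance relative to baseline: 1.102 + 0.71 = 1.812.
Css,avg = (dose rate)/CL, so holding Css fixed requires dose ∝ CL: 300 × 1.812 = 544 mg.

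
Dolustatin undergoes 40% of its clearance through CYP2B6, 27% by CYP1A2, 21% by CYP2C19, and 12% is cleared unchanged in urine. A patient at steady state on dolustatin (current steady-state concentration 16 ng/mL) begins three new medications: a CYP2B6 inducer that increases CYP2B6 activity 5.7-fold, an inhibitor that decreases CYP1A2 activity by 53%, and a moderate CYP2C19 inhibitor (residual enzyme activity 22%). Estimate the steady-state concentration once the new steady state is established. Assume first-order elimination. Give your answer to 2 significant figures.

The CYP2B6 pathway (40% of clearance) increases to 5.7× activity: 0.4 × 5.7 = 2.28.
The CYP1A2 pathway (27% of clearance) is reduced to 0.47× activity: 0.27 × 0.47 = 0.1269.
The CYP2C19 pathway (21% of clearance) is reduced to 0.22× activity: 0.21 × 0.22 = 0.0462.
The remaining 12% of clearance is unaffected.
CL_new/CL_old = 2.28 + 0.1269 + 0.0462 + 0.12 = 2.5731.
Dividing the baseline by the relative clearance: 16 / 2.5731 = 6.2 ng/mL.

6.2 ng/mL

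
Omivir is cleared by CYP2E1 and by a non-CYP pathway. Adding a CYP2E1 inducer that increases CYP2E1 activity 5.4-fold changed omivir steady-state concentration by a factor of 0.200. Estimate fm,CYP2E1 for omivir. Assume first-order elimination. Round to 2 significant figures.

0.91

Let fm be the CYP2E1 fraction. New clearance relative to baseline = fm × 5.4 + (1 − fm).
Steady-state concentration ratio = 1 / (new CL fraction), so new CL fraction = 1 / 0.200 = 5.
fm × 5.4 + 1 − fm = 5  ⇒  fm × (5.4 − 1) = 4  ⇒  fm = 0.91.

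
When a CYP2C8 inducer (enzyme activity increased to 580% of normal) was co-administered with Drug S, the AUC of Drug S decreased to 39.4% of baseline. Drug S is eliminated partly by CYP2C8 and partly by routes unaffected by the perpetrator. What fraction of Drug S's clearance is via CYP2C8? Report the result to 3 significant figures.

Let x = fm,CYP2C8. Because AUC ∝ 1/CL, relative clearance rose to 1/0.394 = 2.538.
Only the CYP2C8 route changed, so 2.538 = x·5.8 + (1 − x), giving x = 0.320.

0.320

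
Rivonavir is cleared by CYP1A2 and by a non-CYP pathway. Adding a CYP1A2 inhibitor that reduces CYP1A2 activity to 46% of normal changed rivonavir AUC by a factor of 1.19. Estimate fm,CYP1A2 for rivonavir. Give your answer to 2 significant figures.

Write x for the fraction cleared via CYP1A2. The observed AUC change means clearance fell to 1/1.19 = 0.8403 of baseline.
Setting x·0.46 + (1 − x) = 0.8403 and solving: x = (0.8403 − 1)/(0.46 − 1) = 0.30.

0.30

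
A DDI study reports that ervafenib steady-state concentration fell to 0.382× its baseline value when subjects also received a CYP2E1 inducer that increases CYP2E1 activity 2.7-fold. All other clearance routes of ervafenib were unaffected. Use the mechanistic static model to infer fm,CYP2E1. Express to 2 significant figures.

0.95

CL'/CL = 1 / 0.382 = 2.618
2.7·fm + (1 − fm) = 2.618
fm = (2.618 − 1) / (2.7 − 1) = 0.95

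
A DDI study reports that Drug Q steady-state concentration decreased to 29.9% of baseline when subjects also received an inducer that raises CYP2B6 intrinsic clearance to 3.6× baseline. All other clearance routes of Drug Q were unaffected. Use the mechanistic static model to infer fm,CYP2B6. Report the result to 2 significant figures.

Let x = fm,CYP2B6. Because steady-state concentration ∝ 1/CL, relative clearance rose to 1/0.299 = 3.344.
Setting x·3.6 + (1 − x) = 3.344 and solving: x = (3.344 − 1)/(3.6 − 1) = 0.90.

0.90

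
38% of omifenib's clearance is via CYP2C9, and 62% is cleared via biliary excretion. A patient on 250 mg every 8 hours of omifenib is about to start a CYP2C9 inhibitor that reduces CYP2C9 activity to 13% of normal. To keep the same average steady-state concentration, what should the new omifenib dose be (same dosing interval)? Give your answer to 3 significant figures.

The CYP2C9 pathway (38% of clearance) drops to 0.13× activity: 0.38 × 0.13 = 0.0494.
The remaining 62% of clearance is unaffected.
Relative clearance = 0.0494 + 0.62 = 0.6694.
Css,avg = (dose rate)/CL, so holding Css fixed requires dose ∝ CL: 250 × 0.6694 = 167 mg.

167 mg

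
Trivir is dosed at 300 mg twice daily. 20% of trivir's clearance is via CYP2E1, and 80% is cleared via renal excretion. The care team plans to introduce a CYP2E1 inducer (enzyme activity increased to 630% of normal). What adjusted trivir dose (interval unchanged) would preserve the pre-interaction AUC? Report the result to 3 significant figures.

618 mg

The CYP2E1 pathway (20% of clearance) is boosted to 6.3× activity: 0.2 × 6.3 = 1.26.
Non-CYP routes (80%) are unchanged.
CL_new/CL_old = 1.26 + 0.8 = 2.06.
Css,avg = (dose rate)/CL, so holding Css fixed requires dose ∝ CL: 300 × 2.06 = 618 mg.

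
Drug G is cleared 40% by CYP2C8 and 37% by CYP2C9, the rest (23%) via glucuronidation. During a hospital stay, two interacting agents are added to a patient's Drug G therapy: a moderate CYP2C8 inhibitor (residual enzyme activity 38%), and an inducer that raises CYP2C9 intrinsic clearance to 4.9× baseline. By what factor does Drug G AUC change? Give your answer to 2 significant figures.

0.46

The CYP2C8 pathway (40% of clearance) drops to 0.38× activity: 0.4 × 0.38 = 0.152.
The CYP2C9 pathway (37% of clearance) rises to 4.9× activity: 0.37 × 4.9 = 1.813.
Non-CYP routes (23%) are unchanged.
Relative clearance = 0.152 + 1.813 + 0.23 = 2.195.
Net AUC ratio = 1 / 2.195 = 0.46.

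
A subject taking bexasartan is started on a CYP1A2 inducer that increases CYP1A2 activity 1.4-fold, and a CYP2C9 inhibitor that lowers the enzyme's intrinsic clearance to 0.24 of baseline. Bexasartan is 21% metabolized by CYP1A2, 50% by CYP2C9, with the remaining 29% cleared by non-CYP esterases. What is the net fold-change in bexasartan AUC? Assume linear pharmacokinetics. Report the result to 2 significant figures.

The CYP1A2 pathway (21% of clearance) rises to 1.4× activity: 0.21 × 1.4 = 0.294.
The CYP2C9 pathway (50% of clearance) falls to 0.24× activity: 0.5 × 0.24 = 0.12.
The remaining 29% of clearance is unaffected.
CL_new/CL_old = 0.294 + 0.12 + 0.29 = 0.704.
Net AUC ratio = 1 / 0.704 = 1.4.

1.4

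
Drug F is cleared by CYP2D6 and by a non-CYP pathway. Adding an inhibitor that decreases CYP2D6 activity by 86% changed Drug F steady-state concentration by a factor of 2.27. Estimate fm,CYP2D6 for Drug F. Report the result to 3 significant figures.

0.651

CL'/CL = 1 / 2.27 = 0.4405
0.14·fm + (1 − fm) = 0.4405
fm = (0.4405 − 1) / (0.14 − 1) = 0.651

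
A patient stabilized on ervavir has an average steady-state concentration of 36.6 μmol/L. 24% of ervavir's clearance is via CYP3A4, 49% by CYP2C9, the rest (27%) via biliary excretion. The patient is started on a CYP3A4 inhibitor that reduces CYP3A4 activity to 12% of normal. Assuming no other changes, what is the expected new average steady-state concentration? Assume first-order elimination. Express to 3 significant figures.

46.4 μmol/L

The CYP3A4 pathway (24% of clearance) falls to 0.12× activity: 0.24 × 0.12 = 0.0288.
CYP2C9 (49%) and the residual 27% are unaffected.
New clearance relative to baseline: 0.0288 + 0.49 + 0.27 = 0.7888.
Average steady-state concentration ∝ 1/CL, so new value = 36.6 / 0.7888 = 46.4 μmol/L.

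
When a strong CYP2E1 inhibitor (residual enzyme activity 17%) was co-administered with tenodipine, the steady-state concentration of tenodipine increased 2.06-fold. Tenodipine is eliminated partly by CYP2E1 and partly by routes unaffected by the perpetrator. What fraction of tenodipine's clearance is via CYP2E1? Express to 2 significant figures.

CL'/CL = 1 / 2.06 = 0.4854
0.17·fm + (1 − fm) = 0.4854
fm = (0.4854 − 1) / (0.17 − 1) = 0.62

0.62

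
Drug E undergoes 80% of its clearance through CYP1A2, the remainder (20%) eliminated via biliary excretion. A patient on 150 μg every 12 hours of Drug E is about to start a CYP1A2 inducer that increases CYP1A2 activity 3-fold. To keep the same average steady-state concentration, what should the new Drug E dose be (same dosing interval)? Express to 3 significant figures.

390 μg

The CYP1A2 pathway (80% of clearance) rises to 3× activity: 0.8 × 3 = 2.4.
The remaining 20% of clearance is unaffected.
Relative clearance = 2.4 + 0.2 = 2.6.
Css,avg = (dose rate)/CL, so holding Css fixed requires dose ∝ CL: 150 × 2.6 = 390 μg.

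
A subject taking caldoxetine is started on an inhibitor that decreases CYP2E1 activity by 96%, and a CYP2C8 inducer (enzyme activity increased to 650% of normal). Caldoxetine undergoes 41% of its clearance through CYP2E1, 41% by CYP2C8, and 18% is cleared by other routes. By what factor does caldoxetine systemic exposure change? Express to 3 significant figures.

The CYP2E1 pathway (41% of clearance) is reduced to 0.04× activity: 0.41 × 0.04 = 0.0164.
The CYP2C8 pathway (41% of clearance) increases to 6.5× activity: 0.41 × 6.5 = 2.665.
Non-CYP routes (18%) are unchanged.
Relative clearance = 0.0164 + 2.665 + 0.18 = 2.8614.
Net systemic exposure ratio = 1 / 2.8614 = 0.349.

0.349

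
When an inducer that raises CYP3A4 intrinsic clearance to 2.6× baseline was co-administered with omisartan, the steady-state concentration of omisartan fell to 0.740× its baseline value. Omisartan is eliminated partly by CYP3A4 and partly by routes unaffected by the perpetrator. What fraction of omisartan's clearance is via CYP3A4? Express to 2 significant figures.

CL'/CL = 1 / 0.740 = 1.351
2.6·fm + (1 − fm) = 1.351
fm = (1.351 − 1) / (2.6 − 1) = 0.22

0.22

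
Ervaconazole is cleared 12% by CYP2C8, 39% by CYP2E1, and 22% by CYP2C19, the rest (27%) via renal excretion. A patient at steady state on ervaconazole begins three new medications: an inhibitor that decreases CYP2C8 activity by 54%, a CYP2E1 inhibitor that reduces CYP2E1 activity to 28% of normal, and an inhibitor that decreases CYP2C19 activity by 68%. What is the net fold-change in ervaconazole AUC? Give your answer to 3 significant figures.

1.98

The CYP2C8 pathway (12% of clearance) falls to 0.46× activity: 0.12 × 0.46 = 0.0552.
The CYP2E1 pathway (39% of clearance) falls to 0.28× activity: 0.39 × 0.28 = 0.1092.
The CYP2C19 pathway (22% of clearance) is reduced to 0.32× activity: 0.22 × 0.32 = 0.0704.
Non-CYP routes (27%) are unchanged.
CL_new/CL_old = 0.0552 + 0.1092 + 0.0704 + 0.27 = 0.5048.
AUC ∝ 1/CL: fold-change = 1 / 0.5048 = 1.98.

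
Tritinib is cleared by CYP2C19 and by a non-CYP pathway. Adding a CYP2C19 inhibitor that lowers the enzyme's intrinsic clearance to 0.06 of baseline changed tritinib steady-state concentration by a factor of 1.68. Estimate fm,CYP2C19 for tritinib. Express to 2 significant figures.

Call the CYP2C19 fraction fm. After the interaction, CL_new/CL_old = fm × 0.06 + (1 − fm).
Steady-state concentration ratio = 1 / (new CL fraction), so new CL fraction = 1 / 1.68 = 0.5952.
fm × 0.06 + 1 − fm = 0.5952  ⇒  fm × (0.06 − 1) = −0.4048  ⇒  fm = 0.43.

0.43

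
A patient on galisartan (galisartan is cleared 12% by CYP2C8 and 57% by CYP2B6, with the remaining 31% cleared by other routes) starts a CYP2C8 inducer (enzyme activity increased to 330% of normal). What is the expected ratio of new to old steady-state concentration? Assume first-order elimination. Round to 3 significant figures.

0.784

CYP2C8: 0.12 × 3.3 = 0.396
CYP2B6: 0.57 (unchanged)
Other: 0.31 (unchanged)
Relative clearance = 0.396 + 0.57 + 0.31 = 1.276.
Steady-state concentration is inversely proportional to clearance, so the fold-change is 1 / 1.276 = 0.784.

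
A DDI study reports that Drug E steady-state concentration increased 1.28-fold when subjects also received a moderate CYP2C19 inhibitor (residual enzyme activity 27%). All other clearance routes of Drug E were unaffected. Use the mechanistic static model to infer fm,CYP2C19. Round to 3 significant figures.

0.300

Call the CYP2C19 fraction fm. After the interaction, CL_new/CL_old = fm × 0.27 + (1 − fm).
Steady-state concentration ratio = 1 / (new CL fraction), so new CL fraction = 1 / 1.28 = 0.7812.
fm × 0.27 + 1 − fm = 0.7812  ⇒  fm × (0.27 − 1) = −0.2188  ⇒  fm = 0.300.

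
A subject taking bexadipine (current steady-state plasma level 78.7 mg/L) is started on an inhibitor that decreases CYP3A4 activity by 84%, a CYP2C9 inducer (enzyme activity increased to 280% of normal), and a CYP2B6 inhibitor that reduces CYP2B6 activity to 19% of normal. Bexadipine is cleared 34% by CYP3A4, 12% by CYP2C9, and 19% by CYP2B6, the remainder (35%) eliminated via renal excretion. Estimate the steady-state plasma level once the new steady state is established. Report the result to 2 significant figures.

1.0 × 10² mg/L

The CYP3A4 pathway (34% of clearance) is reduced to 0.16× activity: 0.34 × 0.16 = 0.0544.
The CYP2C9 pathway (12% of clearance) increases to 2.8× activity: 0.12 × 2.8 = 0.336.
The CYP2B6 pathway (19% of clearance) drops to 0.19× activity: 0.19 × 0.19 = 0.0361.
The remaining 35% of clearance is unaffected.
New clearance relative to baseline: 0.0544 + 0.336 + 0.0361 + 0.35 = 0.7765.
New steady-state plasma level = 78.7 / 0.7765 = 1.0 × 10² mg/L (concentration scales inversely with clearance).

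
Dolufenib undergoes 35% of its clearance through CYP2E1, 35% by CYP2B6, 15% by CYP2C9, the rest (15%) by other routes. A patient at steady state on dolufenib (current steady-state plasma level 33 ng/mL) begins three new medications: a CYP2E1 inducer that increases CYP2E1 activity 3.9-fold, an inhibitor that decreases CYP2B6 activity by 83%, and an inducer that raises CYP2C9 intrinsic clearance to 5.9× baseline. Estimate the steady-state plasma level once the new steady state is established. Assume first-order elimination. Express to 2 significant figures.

13 ng/mL

The CYP2E1 pathway (35% of clearance) rises to 3.9× activity: 0.35 × 3.9 = 1.365.
The CYP2B6 pathway (35% of clearance) drops to 0.17× activity: 0.35 × 0.17 = 0.0595.
The CYP2C9 pathway (15% of clearance) increases to 5.9× activity: 0.15 × 5.9 = 0.885.
The remaining 15% of clearance is unaffected.
New clearance relative to baseline: 1.365 + 0.0595 + 0.885 + 0.15 = 2.4595.
Steady-state plasma level ∝ 1/CL: new value = 33 / 2.4595 = 13 ng/mL.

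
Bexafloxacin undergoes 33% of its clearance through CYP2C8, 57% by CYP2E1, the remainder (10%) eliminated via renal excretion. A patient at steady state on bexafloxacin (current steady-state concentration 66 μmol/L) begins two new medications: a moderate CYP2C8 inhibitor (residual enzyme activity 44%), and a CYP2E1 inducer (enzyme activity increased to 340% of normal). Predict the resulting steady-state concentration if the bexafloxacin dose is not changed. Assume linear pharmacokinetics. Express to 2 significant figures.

30 μmol/L

CYP2C8: 0.33 × 0.44 = 0.1452
CYP2E1: 0.57 × 3.4 = 1.938
Other: 0.1 (unchanged)
CL_new/CL_old = 0.1452 + 1.938 + 0.1 = 2.1832.
New steady-state concentration = 66 / 2.1832 = 30 μmol/L (concentration scales inversely with clearance).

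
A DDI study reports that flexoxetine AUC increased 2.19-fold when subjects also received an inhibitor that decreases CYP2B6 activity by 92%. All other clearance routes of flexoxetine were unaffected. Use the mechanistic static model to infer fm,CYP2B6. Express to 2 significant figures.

0.59

CL'/CL = 1 / 2.19 = 0.4566
0.08·fm + (1 − fm) = 0.4566
fm = (0.4566 − 1) / (0.08 − 1) = 0.59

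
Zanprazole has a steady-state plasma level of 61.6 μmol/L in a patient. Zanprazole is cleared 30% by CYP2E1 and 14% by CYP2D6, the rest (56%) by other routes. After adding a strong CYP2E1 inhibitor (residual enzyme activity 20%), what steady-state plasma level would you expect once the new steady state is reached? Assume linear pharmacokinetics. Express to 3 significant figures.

81.1 μmol/L

CYP2E1: 0.3 × 0.2 = 0.06
CYP2D6: 0.14 (unchanged)
Other: 0.56 (unchanged)
Relative clearance = 0.06 + 0.14 + 0.56 = 0.76.
Steady-state plasma level ∝ 1/CL, so new value = 61.6 / 0.76 = 81.1 μmol/L.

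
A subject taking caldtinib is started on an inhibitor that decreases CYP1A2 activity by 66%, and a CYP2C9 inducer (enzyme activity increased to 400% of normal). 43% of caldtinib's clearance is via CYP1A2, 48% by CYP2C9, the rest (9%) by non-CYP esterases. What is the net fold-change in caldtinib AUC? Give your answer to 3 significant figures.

The CYP1A2 pathway (43% of clearance) drops to 0.34× activity: 0.43 × 0.34 = 0.1462.
The CYP2C9 pathway (48% of clearance) is boosted to 4× activity: 0.48 × 4 = 1.92.
Non-CYP routes (9%) are unchanged.
Relative clearance = 0.1462 + 1.92 + 0.09 = 2.1562.
Because AUC varies inversely with clearance, the combined effect is 1 / 2.1562 = 0.464.

0.464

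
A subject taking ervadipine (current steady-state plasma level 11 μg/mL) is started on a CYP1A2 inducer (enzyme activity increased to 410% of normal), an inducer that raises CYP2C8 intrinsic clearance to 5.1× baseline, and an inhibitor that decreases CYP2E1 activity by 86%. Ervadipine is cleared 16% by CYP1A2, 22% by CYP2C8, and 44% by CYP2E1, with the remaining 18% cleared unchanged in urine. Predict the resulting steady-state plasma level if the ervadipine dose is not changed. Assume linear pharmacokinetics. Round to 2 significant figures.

The CYP1A2 pathway (16% of clearance) is boosted to 4.1× activity: 0.16 × 4.1 = 0.656.
The CYP2C8 pathway (22% of clearance) is boosted to 5.1× activity: 0.22 × 5.1 = 1.122.
The CYP2E1 pathway (44% of clearance) is reduced to 0.14× activity: 0.44 × 0.14 = 0.0616.
Non-CYP routes (18%) are unchanged.
New clearance relative to baseline: 0.656 + 1.122 + 0.0616 + 0.18 = 2.0196.
New steady-state plasma level = 11 / 2.0196 = 5.4 μg/mL (concentration scales inversely with clearance).

5.4 μg/mL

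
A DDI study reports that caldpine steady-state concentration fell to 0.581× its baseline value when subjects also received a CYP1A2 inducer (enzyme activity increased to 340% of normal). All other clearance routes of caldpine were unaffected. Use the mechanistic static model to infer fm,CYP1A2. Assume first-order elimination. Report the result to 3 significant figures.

Call the CYP1A2 fraction fm. After the interaction, CL_new/CL_old = fm × 3.4 + (1 − fm).
Steady-state concentration ratio = 1 / (new CL fraction), so new CL fraction = 1 / 0.581 = 1.721.
fm × 3.4 + 1 − fm = 1.721  ⇒  fm × (3.4 − 1) = 0.7212  ⇒  fm = 0.300.

0.300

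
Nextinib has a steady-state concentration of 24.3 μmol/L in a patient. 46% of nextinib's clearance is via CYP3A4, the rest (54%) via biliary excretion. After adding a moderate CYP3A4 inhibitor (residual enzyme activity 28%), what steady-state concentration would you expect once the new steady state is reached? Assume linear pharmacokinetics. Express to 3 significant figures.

36.3 μmol/L

The CYP3A4 pathway (46% of clearance) falls to 0.28× activity: 0.46 × 0.28 = 0.1288.
Non-CYP routes (54%) are unchanged.
Relative clearance = 0.1288 + 0.54 = 0.6688.
Steady-state concentration ∝ 1/CL, so new value = 24.3 / 0.6688 = 36.3 μmol/L.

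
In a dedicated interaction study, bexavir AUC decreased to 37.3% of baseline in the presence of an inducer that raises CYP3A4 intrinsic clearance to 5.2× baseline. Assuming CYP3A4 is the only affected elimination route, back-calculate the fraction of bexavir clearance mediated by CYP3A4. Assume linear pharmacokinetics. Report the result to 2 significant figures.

0.40

Write x for the fraction cleared via CYP3A4. The observed AUC change means clearance rose to 1/0.373 = 2.681 of baseline.
Only the CYP3A4 route changed, so 2.681 = x·5.2 + (1 − x), giving x = 0.40.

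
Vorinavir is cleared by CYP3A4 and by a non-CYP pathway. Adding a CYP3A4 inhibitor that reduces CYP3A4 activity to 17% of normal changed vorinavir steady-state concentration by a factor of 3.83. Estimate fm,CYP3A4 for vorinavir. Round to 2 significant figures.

Write x for the fraction cleared via CYP3A4. The observed steady-state concentration change means clearance fell to 1/3.83 = 0.2611 of baseline.
Setting x·0.17 + (1 − x) = 0.2611 and solving: x = (0.2611 − 1)/(0.17 − 1) = 0.89.

0.89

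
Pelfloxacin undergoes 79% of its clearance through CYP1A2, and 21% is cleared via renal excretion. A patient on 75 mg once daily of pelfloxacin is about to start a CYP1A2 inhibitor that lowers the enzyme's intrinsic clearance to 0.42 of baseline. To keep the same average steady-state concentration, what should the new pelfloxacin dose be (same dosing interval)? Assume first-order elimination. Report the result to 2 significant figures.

41 mg

The CYP1A2 pathway (79% of clearance) is reduced to 0.42× activity: 0.79 × 0.42 = 0.3318.
Non-CYP routes (21%) are unchanged.
New clearance relative to baseline: 0.3318 + 0.21 = 0.5418.
Exposure is unchanged when dose changes in proportion to clearance. New dose = 75 mg × 0.5418 = 41 mg.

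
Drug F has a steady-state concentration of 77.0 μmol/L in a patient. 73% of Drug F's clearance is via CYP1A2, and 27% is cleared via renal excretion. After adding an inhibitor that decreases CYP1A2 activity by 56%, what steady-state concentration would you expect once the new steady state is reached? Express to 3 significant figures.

The CYP1A2 pathway (73% of clearance) falls to 0.44× activity: 0.73 × 0.44 = 0.3212.
The remaining 27% of clearance is unaffected.
CL_new/CL_old = 0.3212 + 0.27 = 0.5912.
New steady-state concentration = baseline ÷ relative clearance = 77.0 / 0.5912 = 130 μmol/L.

130 μmol/L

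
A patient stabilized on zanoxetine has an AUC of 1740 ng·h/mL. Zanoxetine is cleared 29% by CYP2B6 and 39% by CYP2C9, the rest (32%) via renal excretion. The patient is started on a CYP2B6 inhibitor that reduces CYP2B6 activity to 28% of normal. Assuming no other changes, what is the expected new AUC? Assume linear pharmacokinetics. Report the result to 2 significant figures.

2.2 × 10³ ng·h/mL

CYP2B6: 0.29 × 0.28 = 0.0812
CYP2C9: 0.39 (unchanged)
Other: 0.32 (unchanged)
CL_new/CL_old = 0.0812 + 0.39 + 0.32 = 0.7912.
New AUC = baseline ÷ relative clearance = 1740 / 0.7912 = 2.2 × 10³ ng·h/mL.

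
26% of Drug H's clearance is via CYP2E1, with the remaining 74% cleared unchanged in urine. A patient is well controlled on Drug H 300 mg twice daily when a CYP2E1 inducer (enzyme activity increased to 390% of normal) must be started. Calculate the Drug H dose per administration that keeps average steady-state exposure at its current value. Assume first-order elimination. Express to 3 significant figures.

526 mg

The CYP2E1 pathway (26% of clearance) is boosted to 3.9× activity: 0.26 × 3.9 = 1.014.
The remaining 74% of clearance is unaffected.
New clearance relative to baseline: 1.014 + 0.74 = 1.754.
To maintain the same steady-state level, dose must scale with clearance: new dose = 300 × 1.754 = 526 mg.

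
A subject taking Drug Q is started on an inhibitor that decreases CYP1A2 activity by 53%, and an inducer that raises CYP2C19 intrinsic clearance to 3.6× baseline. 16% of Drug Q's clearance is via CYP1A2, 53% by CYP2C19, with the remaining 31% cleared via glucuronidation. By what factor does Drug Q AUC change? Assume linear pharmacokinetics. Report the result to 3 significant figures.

0.436

CYP1A2: 0.16 × 0.47 = 0.0752
CYP2C19: 0.53 × 3.6 = 1.908
Other: 0.31 (unchanged)
CL_new/CL_old = 0.0752 + 1.908 + 0.31 = 2.2932.
AUC ∝ 1/CL: fold-change = 1 / 2.2932 = 0.436.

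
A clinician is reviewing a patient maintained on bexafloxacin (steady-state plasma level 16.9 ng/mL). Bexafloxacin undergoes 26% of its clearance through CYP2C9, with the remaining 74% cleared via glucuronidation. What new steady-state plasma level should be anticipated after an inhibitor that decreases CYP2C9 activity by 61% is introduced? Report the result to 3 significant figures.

CYP2C9: 0.26 × 0.39 = 0.1014
Other: 0.74 (unchanged)
Relative clearance = 0.1014 + 0.74 = 0.8414.
Steady-state plasma level ∝ 1/CL, so new value = 16.9 / 0.8414 = 20.1 ng/mL.

20.1 ng/mL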